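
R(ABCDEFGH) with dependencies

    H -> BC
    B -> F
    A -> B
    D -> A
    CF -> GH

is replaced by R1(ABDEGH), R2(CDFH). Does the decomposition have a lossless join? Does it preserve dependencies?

lossless but not dependency-preserving

Lossless test: (DH)⁺ = {ABCDFGH}, which contains all of one fragment — lossless.
Dependency preservation: the restricted closure of {B} across the fragments never reaches {F}, so B → F cannot be enforced without a join — not preserved.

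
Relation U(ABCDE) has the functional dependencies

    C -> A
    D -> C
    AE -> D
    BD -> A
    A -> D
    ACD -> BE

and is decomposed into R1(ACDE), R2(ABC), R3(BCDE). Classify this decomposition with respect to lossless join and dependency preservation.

Lossless test (chase): Rows 1 and 3 agree on C; apply C→A and equate their A entries. Rows 1 and 2 agree on A; apply A→D and equate their D entries. Rows 1 and 2 agree on ACD; apply ACD→BE and equate their BE entries. Row 1 is now all distinguished symbols — the join is lossless.
Dependency preservation: BD → A; ACD → BE are not contained in any single fragment, but the restricted closure of each left-hand side across the fragments still reaches the right-hand side; the remaining FDs each lie inside some fragment. All dependencies are preserved.

lossless and dependency-preserving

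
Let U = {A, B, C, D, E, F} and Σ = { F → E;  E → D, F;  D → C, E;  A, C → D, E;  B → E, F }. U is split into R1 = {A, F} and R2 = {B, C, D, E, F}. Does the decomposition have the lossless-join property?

Common attributes: R1 ∩ R2 = {F}.
Closure of {F}: F → E applies, adding E; E → D, F applies, adding D; D → C, E applies, adding C. So (F)⁺ = {C, D, E, F}.
The closure contains neither all of R1 = {A, F} nor all of R2 = {B, C, D, E, F}, so the common attributes are not a superkey of either fragment. The join is lossy.

No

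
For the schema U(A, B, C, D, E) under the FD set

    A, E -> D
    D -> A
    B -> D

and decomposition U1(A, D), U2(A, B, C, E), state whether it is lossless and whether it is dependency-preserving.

Lossless test: (A)⁺ = {A}, which is a superkey of neither fragment — lossy.
Dependency preservation: the restricted closure of {A, E} across the fragments never reaches {D}, so A, E → D cannot be enforced without a join — not preserved.

lossy and not dependency-preserving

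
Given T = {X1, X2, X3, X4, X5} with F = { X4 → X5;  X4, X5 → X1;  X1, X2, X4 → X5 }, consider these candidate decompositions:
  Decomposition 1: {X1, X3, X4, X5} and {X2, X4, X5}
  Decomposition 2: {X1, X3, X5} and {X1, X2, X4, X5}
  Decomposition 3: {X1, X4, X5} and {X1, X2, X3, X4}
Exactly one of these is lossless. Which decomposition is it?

Decomposition 1: common = {X4, X5}, closure = {X1, X4, X5} → lossy.
Decomposition 2: common = {X1, X5}, closure = {X1, X5} → lossy.
Decomposition 3: common = {X1, X4}, closure = {X1, X4, X5} → lossless.

Decomposition 3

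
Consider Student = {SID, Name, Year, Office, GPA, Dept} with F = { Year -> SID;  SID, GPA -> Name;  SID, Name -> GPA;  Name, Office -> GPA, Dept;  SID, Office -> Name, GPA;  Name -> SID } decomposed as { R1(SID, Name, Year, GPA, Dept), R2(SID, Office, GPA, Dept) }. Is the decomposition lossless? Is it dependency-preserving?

lossy but dependency-preserving

Lossless test: (SID, GPA, Dept)⁺ = {SID, Name, GPA, Dept}, which is a superkey of neither fragment — lossy.
Dependency preservation: Name, Office → GPA, Dept; SID, Office → Name, GPA are not contained in any single fragment, but the restricted closure of each left-hand side across the fragments still reaches the right-hand side; the remaining FDs each lie inside some fragment. All dependencies are preserved.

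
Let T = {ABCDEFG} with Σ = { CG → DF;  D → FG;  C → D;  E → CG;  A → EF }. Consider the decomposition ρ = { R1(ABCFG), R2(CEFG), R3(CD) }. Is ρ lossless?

No

Chase test. Columns are ABCDEFG; row i has aⱼ where attribute j ∈ Ri, else bᵢⱼ.
Initial tableau (one row per fragment):
  row 1: a1 a2 a3 b14 b15 a6 a7
  row 2: b21 b22 a3 b24 a5 a6 a7
  row 3: b31 b32 a3 a4 b35 b36 b37
Rows 1 and 2 agree on CG; apply CG→DF and equate their DF entries.
Rows 1 and 3 agree on C; apply C→D and equate their D entries.
Rows 1 and 3 agree on D; apply D→FG and equate their FG entries.
No row becomes fully distinguished — the join is lossy.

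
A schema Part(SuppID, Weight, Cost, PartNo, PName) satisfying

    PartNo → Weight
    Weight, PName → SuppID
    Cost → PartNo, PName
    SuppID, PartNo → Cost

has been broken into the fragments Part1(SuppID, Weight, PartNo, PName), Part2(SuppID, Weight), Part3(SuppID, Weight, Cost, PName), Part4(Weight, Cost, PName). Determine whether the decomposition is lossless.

Chase test. Columns are SuppID, Weight, Cost, PartNo, PName; row i has aⱼ where attribute j ∈ Parti, else bᵢⱼ.
Initial tableau (one row per fragment):
  row 1: a1 a2 b13 a4 a5
  row 2: a1 a2 b23 b24 b25
  row 3: a1 a2 a3 b34 a5
  row 4: b41 a2 a3 b44 a5
Rows 1 and 4 agree on Weight, PName; apply Weight, PName→SuppID and equate their SuppID entries.
Rows 3 and 4 agree on Cost; apply Cost→PartNo, PName and equate their PartNo, PName entries.
No row becomes fully distinguished — the join is lossy.

No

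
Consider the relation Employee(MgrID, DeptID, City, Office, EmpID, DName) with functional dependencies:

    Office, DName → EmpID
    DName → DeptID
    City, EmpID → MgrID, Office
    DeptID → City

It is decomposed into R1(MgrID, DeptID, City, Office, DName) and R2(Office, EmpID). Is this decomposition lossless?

No

Common attributes: R1 ∩ R2 = {Office}.
No dependency enlarges {Office}, so (Office)⁺ = {Office}.
The closure contains neither all of R1 = {MgrID, DeptID, City, Office, DName} nor all of R2 = {Office, EmpID}, so the common attributes are not a superkey of either fragment. The join is lossy.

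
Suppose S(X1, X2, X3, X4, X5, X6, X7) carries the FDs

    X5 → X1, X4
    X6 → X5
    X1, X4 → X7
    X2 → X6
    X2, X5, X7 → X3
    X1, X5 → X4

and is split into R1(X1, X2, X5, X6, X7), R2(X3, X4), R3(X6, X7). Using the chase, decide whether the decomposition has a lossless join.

No

Chase test. Columns are X1, X2, X3, X4, X5, X6, X7; row i has aⱼ where attribute j ∈ Ri, else bᵢⱼ.
Initial tableau (one row per fragment):
  row 1: a1 a2 b13 b14 a5 a6 a7
  row 2: b21 b22 a3 a4 b25 b26 b27
  row 3: b31 b32 b33 b34 b35 a6 a7
Rows 1 and 3 agree on X6; apply X6→X5 and equate their X5 entries.
Rows 1 and 3 agree on X5; apply X5→X1, X4 and equate their X1, X4 entries.
No row becomes fully distinguished — the join is lossy.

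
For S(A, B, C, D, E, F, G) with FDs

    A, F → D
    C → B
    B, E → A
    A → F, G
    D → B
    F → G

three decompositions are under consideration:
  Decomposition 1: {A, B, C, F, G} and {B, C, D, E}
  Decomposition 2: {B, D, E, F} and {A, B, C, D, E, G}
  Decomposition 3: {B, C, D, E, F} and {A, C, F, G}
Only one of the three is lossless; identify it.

Decomposition 2

Decomposition 1: common = {B, C}, closure = {B, C} → lossy.
Decomposition 2: common = {B, D, E}, closure = {A, B, D, E, F, G} → lossless.
Decomposition 3: common = {C, F}, closure = {B, C, F, G} → lossy.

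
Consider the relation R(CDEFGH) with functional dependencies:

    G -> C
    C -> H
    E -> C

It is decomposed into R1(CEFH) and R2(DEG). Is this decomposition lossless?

Common attributes: R1 ∩ R2 = {E}.
Closure of {E}: E → C applies, adding C; C → H applies, adding H. So (E)⁺ = {CEH}.
The closure contains neither all of R1 = {CEFH} nor all of R2 = {DEG}, so the common attributes are not a superkey of either fragment. The join is lossy.

No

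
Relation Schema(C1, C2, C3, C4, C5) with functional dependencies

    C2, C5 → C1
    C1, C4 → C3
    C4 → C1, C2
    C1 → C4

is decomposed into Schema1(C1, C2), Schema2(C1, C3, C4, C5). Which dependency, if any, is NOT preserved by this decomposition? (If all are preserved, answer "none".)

Check C2, C5 → C1: no single fragment contains all of {C1, C2, C5}, and the restricted closure of {C2, C5} across the fragments never reaches {C1}.
C1, C4 → C3 is preserved.
C4 → C1, C2 is preserved.
C1 → C4 is preserved.

C2, C5 → C1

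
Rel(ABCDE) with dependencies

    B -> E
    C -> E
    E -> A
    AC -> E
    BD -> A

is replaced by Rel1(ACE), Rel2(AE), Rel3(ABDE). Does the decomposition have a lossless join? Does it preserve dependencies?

lossy but dependency-preserving

Lossless test (chase): applying each FD to every pair of rows produces no changes in the tableau, so no row becomes fully distinguished — the join is lossy.
Dependency preservation: every FD's attributes lie within a single fragment, so each can be enforced locally — preserved.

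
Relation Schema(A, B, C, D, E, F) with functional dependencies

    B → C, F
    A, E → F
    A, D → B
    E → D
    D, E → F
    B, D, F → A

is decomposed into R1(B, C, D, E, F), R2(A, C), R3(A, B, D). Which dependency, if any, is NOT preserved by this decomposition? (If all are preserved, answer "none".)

none

B → C, F lies within R1.
A, E → F: restricted closure across fragments reaches F.
A, D → B lies within R3.
E → D lies within R1.
D, E → F lies within R1.
B, D, F → A: restricted closure across fragments reaches A.
Every dependency is enforceable on the fragments, so the decomposition is dependency-preserving.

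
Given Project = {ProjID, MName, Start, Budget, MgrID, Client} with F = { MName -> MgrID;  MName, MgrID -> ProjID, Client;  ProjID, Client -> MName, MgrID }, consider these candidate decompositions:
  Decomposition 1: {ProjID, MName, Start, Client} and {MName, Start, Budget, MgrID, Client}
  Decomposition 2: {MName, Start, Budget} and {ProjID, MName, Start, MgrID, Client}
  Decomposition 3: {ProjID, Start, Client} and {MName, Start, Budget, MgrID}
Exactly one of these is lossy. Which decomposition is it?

Decomposition 3

Decomposition 1: common = {MName, Start, Client}, closure = {ProjID, MName, Start, MgrID, Client} → lossless.
Decomposition 2: common = {MName, Start}, closure = {ProjID, MName, Start, MgrID, Client} → lossless.
Decomposition 3: common = {Start}, closure = {Start} → lossy.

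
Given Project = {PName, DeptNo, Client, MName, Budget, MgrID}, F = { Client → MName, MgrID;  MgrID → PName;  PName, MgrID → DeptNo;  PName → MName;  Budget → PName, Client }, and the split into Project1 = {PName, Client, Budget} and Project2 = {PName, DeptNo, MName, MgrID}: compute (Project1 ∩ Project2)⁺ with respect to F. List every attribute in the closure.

PName, MName

Project1 ∩ Project2 = {PName}.
PName → MName applies, adding MName
Closure: {PName, MName}.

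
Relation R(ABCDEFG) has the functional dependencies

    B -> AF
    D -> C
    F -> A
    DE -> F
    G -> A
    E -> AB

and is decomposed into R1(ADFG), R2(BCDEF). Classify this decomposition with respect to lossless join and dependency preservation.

lossy but dependency-preserving

Lossless test: (DF)⁺ = {ACDF}, which is a superkey of neither fragment — lossy.
Dependency preservation: B → AF; E → AB are not contained in any single fragment, but the restricted closure of each left-hand side across the fragments still reaches the right-hand side; the remaining FDs each lie inside some fragment. All dependencies are preserved.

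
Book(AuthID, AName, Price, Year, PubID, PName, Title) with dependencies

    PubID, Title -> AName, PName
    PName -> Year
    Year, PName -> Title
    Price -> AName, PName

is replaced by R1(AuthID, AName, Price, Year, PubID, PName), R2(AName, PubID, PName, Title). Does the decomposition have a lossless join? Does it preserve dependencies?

lossless and dependency-preserving

Lossless test: (AName, PubID, PName)⁺ = {AName, Year, PubID, PName, Title}, which contains all of one fragment — lossless.
Dependency preservation: Year, PName → Title is not contained in any single fragment, but the restricted closure of its left-hand side across the fragments still reaches the right-hand side; the remaining FDs each lie inside some fragment. All dependencies are preserved.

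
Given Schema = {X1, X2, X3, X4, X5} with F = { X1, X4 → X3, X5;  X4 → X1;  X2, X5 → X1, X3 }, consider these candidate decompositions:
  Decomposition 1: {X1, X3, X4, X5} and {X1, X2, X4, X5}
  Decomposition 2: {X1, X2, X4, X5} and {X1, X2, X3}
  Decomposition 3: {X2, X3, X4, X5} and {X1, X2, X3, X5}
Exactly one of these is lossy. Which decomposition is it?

Decomposition 1: common = {X1, X4, X5}, closure = {X1, X3, X4, X5} → lossless.
Decomposition 2: common = {X1, X2}, closure = {X1, X2} → lossy.
Decomposition 3: common = {X2, X3, X5}, closure = {X1, X2, X3, X5} → lossless.

Decomposition 2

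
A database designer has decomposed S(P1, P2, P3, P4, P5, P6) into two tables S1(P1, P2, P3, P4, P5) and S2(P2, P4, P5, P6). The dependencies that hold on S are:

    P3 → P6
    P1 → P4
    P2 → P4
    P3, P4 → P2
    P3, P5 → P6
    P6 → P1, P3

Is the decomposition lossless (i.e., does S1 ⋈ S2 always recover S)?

No

Common attributes: S1 ∩ S2 = {P2, P4, P5}.
No dependency enlarges {P2, P4, P5}, so (P2, P4, P5)⁺ = {P2, P4, P5}.
The closure contains neither all of S1 = {P1, P2, P3, P4, P5} nor all of S2 = {P2, P4, P5, P6}, so the common attributes are not a superkey of either fragment. The join is lossy.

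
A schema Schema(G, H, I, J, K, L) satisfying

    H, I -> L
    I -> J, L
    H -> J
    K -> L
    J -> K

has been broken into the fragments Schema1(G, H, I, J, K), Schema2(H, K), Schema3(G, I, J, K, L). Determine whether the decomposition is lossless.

Yes

Chase test. Columns are G, H, I, J, K, L; row i has aⱼ where attribute j ∈ Schemai, else bᵢⱼ.
Initial tableau (one row per fragment):
  row 1: a1 a2 a3 a4 a5 b16
  row 2: b21 a2 b23 b24 a5 b26
  row 3: a1 b32 a3 a4 a5 a6
Rows 1 and 3 agree on I; apply I→J, L and equate their J, L entries.
Rows 1 and 2 agree on H; apply H→J and equate their J entries.
Rows 1 and 2 agree on K; apply K→L and equate their L entries.
Row 1 is now all distinguished symbols — the join is lossless.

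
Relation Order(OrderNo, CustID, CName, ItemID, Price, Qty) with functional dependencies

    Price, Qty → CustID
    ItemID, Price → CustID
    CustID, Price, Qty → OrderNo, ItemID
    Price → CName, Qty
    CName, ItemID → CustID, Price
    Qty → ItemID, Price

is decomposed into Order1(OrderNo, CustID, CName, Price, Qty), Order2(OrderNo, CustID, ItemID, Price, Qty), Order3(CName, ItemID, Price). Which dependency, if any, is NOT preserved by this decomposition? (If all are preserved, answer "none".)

none

Price, Qty → CustID lies within Order1.
ItemID, Price → CustID lies within Order2.
CustID, Price, Qty → OrderNo, ItemID lies within Order2.
Price → CName, Qty lies within Order1.
CName, ItemID → CustID, Price: restricted closure across fragments reaches CustID, Price.
Qty → ItemID, Price lies within Order2.
Every dependency is enforceable on the fragments, so the decomposition is dependency-preserving.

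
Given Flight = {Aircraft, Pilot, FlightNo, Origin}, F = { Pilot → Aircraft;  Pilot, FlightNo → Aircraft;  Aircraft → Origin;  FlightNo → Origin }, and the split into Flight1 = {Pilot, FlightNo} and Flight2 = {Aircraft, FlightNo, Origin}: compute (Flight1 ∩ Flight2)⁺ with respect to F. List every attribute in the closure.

Flight1 ∩ Flight2 = {FlightNo}.
FlightNo → Origin applies, adding Origin
Closure: {FlightNo, Origin}.

FlightNo, Origin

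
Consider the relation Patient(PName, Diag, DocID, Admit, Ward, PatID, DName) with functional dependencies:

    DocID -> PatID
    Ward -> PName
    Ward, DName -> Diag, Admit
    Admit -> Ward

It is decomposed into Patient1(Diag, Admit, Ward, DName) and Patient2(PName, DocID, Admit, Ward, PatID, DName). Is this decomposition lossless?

Common attributes: Patient1 ∩ Patient2 = {Admit, Ward, DName}.
Closure of {Admit, Ward, DName}: Ward → PName applies, adding PName; Ward, DName → Diag, Admit applies, adding Diag. So (Admit, Ward, DName)⁺ = {PName, Diag, Admit, Ward, DName}.
This closure contains every attribute of Patient1, so Patient1 ∩ Patient2 → Patient1. The join is lossless.

Yes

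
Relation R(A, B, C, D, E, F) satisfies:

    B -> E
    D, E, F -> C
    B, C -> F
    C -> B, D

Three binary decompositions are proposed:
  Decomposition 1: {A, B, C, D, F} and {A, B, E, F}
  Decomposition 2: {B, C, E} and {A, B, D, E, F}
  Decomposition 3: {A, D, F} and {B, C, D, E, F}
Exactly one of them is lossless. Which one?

Decomposition 1

Decomposition 1: common = {A, B, F}, closure = {A, B, E, F} → lossless.
Decomposition 2: common = {B, E}, closure = {B, E} → lossy.
Decomposition 3: common = {D, F}, closure = {D, F} → lossy.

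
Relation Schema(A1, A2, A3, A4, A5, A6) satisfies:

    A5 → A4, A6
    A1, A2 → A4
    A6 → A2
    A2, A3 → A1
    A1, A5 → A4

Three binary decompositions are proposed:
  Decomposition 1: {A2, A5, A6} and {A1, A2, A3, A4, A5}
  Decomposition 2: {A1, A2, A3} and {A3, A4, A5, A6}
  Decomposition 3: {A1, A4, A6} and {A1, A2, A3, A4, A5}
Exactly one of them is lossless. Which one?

Decomposition 1: common = {A2, A5}, closure = {A2, A4, A5, A6} → lossless.
Decomposition 2: common = {A3}, closure = {A3} → lossy.
Decomposition 3: common = {A1, A4}, closure = {A1, A4} → lossy.

Decomposition 1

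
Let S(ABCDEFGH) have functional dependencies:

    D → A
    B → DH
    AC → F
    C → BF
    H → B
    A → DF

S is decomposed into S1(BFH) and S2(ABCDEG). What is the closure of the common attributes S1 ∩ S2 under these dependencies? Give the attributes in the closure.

S1 ∩ S2 = {B}.
B → DH applies, adding DH
D → A applies, adding A
A → DF applies, adding F
Closure: {ABDFH}.

ABDFH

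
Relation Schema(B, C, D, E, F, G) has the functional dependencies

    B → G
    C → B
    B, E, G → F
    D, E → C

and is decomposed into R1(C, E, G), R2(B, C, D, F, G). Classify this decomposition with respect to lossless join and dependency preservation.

lossy and not dependency-preserving

Lossless test: (C, G)⁺ = {B, C, G}, which is a superkey of neither fragment — lossy.
Dependency preservation: the restricted closure of {B, E, G} across the fragments never reaches {F}, so B, E, G → F cannot be enforced without a join — not preserved.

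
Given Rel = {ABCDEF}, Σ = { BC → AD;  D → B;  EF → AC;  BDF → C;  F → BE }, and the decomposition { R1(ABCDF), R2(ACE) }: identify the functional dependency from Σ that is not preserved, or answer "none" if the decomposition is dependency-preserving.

Check F → BE: no single fragment contains all of {BEF}, and the restricted closure of {F} across the fragments never reaches {BE}.
BC → AD is preserved.
D → B is preserved.
EF → AC is preserved.
BDF → C is preserved.

F → BE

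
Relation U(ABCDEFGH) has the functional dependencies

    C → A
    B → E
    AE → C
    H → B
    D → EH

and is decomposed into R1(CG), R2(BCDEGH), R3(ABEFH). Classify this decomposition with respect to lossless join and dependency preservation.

Lossless test (chase): Rows 1 and 2 agree on C; apply C→A and equate their A entries. No row becomes fully distinguished — the join is lossy.
Dependency preservation: the restricted closure of {C} across the fragments never reaches {A}, so C → A cannot be enforced without a join — not preserved.

lossy and not dependency-preserving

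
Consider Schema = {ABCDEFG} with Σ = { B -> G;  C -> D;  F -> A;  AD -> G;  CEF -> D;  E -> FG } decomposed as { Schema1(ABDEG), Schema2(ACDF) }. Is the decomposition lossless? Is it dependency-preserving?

lossy and not dependency-preserving

Lossless test: (AD)⁺ = {ADG}, which is a superkey of neither fragment — lossy.
Dependency preservation: the restricted closure of {E} across the fragments never reaches {FG}, so E → FG cannot be enforced without a join — not preserved.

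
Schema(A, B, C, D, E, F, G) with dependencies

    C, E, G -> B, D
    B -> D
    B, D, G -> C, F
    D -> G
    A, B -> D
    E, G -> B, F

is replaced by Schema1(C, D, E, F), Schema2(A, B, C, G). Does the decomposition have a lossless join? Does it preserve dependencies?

Lossless test: (C)⁺ = {C}, which is a superkey of neither fragment — lossy.
Dependency preservation: the restricted closure of {C, E, G} across the fragments never reaches {B, D}, so C, E, G → B, D cannot be enforced without a join — not preserved.

lossy and not dependency-preserving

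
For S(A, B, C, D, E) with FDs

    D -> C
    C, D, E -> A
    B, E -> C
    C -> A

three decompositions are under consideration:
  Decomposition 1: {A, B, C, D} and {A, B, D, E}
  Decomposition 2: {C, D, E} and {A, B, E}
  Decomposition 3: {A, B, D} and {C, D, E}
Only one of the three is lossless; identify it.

Decomposition 1

Decomposition 1: common = {A, B, D}, closure = {A, B, C, D} → lossless.
Decomposition 2: common = {E}, closure = {E} → lossy.
Decomposition 3: common = {D}, closure = {A, C, D} → lossy.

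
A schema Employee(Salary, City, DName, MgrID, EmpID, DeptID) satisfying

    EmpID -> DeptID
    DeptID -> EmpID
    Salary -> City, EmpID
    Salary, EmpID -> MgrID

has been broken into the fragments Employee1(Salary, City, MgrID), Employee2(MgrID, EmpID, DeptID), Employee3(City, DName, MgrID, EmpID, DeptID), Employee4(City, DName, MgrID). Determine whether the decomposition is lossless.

Chase test. Columns are Salary, City, DName, MgrID, EmpID, DeptID; row i has aⱼ where attribute j ∈ Employeei, else bᵢⱼ.
Initial tableau (one row per fragment):
  row 1: a1 a2 b13 a4 b15 b16
  row 2: b21 b22 b23 a4 a5 a6
  row 3: b31 a2 a3 a4 a5 a6
  row 4: b41 a2 a3 a4 b45 b46
No row becomes fully distinguished — the join is lossy.

No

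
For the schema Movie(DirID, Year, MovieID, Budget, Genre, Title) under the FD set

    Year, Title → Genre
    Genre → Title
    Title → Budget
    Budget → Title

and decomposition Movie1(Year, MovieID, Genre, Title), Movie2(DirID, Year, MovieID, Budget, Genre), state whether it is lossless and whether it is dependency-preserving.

Lossless test: (Year, MovieID, Genre)⁺ = {Year, MovieID, Budget, Genre, Title}, which contains all of one fragment — lossless.
Dependency preservation: the restricted closure of {Title} across the fragments never reaches {Budget}, so Title → Budget cannot be enforced without a join — not preserved.

lossless but not dependency-preserving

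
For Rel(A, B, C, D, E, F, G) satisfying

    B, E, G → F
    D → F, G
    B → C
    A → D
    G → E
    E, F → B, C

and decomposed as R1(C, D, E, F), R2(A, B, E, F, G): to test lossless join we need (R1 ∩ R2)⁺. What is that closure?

B, C, E, F

R1 ∩ R2 = {E, F}.
E, F → B, C applies, adding B, C
Closure: {B, C, E, F}.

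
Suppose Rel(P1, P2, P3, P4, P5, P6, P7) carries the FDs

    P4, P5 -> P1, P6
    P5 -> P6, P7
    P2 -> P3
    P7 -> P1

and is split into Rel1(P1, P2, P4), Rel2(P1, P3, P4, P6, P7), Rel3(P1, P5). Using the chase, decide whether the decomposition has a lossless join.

Chase test. Columns are P1, P2, P3, P4, P5, P6, P7; row i has aⱼ where attribute j ∈ Reli, else bᵢⱼ.
Initial tableau (one row per fragment):
  row 1: a1 a2 b13 a4 b15 b16 b17
  row 2: a1 b22 a3 a4 b25 a6 a7
  row 3: a1 b32 b33 b34 a5 b36 b37
No row becomes fully distinguished — the join is lossy.

No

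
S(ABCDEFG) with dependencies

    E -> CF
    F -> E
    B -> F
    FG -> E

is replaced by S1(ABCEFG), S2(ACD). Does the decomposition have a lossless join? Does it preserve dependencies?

Lossless test: (AC)⁺ = {AC}, which is a superkey of neither fragment — lossy.
Dependency preservation: every FD's attributes lie within a single fragment, so each can be enforced locally — preserved.

lossy but dependency-preserving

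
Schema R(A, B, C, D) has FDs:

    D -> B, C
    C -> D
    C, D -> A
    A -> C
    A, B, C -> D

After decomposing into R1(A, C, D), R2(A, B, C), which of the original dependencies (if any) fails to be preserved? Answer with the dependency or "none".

none

D → B, C: restricted closure across fragments reaches B, C.
C → D lies within R1.
C, D → A lies within R1.
A → C lies within R1.
A, B, C → D: restricted closure across fragments reaches D.
Every dependency is enforceable on the fragments, so the decomposition is dependency-preserving.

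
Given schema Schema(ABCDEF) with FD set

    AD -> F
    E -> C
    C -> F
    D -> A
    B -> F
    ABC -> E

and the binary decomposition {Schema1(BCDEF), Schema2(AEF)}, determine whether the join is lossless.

No

Common attributes: Schema1 ∩ Schema2 = {EF}.
Closure of {EF}: E → C applies, adding C. So (EF)⁺ = {CEF}.
The closure contains neither all of Schema1 = {BCDEF} nor all of Schema2 = {AEF}, so the common attributes are not a superkey of either fragment. The join is lossy.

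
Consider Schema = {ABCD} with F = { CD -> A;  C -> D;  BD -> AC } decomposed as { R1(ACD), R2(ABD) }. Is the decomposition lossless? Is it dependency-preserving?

lossy and not dependency-preserving

Lossless test: (AD)⁺ = {AD}, which is a superkey of neither fragment — lossy.
Dependency preservation: the restricted closure of {BD} across the fragments never reaches {AC}, so BD → AC cannot be enforced without a join — not preserved.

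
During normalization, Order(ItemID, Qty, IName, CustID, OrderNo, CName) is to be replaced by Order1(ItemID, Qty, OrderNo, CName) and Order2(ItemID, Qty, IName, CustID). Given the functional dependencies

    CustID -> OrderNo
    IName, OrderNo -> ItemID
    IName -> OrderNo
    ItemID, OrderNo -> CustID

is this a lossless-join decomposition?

No

Common attributes: Order1 ∩ Order2 = {ItemID, Qty}.
No dependency enlarges {ItemID, Qty}, so (ItemID, Qty)⁺ = {ItemID, Qty}.
The closure contains neither all of Order1 = {ItemID, Qty, OrderNo, CName} nor all of Order2 = {ItemID, Qty, IName, CustID}, so the common attributes are not a superkey of either fragment. The join is lossy.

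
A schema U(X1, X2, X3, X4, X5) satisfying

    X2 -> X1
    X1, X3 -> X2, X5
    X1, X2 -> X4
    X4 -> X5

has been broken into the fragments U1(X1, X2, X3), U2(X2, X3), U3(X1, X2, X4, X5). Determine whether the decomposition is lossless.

Chase test. Columns are X1, X2, X3, X4, X5; row i has aⱼ where attribute j ∈ Ui, else bᵢⱼ.
Initial tableau (one row per fragment):
  row 1: a1 a2 a3 b14 b15
  row 2: b21 a2 a3 b24 b25
  row 3: a1 a2 b33 a4 a5
Rows 1 and 2 agree on X2; apply X2→X1 and equate their X1 entries.
Rows 1 and 2 agree on X1, X3; apply X1, X3→X2, X5 and equate their X2, X5 entries.
Rows 1 and 2 agree on X1, X2; apply X1, X2→X4 and equate their X4 entries.
Rows 1 and 3 agree on X1, X2; apply X1, X2→X4 and equate their X4 entries.
Rows 1 and 3 agree on X4; apply X4→X5 and equate their X5 entries.
Row 1 is now all distinguished symbols — the join is lossless.

Yes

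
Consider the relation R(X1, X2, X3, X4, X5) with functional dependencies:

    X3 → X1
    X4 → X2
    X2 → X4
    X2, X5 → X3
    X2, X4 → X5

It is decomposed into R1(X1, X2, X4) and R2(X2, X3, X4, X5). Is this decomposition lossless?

Yes

Common attributes: R1 ∩ R2 = {X2, X4}.
Closure of {X2, X4}: X2, X4 → X5 applies, adding X5; X2, X5 → X3 applies, adding X3; X3 → X1 applies, adding X1. So (X2, X4)⁺ = {X1, X2, X3, X4, X5}.
This closure contains every attribute of R1, so R1 ∩ R2 → R1. The join is lossless.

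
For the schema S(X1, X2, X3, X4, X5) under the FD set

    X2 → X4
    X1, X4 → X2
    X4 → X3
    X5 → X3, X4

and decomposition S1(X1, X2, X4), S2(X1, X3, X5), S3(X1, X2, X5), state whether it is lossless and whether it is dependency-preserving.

Lossless test (chase): Rows 1 and 3 agree on X2; apply X2→X4 and equate their X4 entries. Rows 1 and 3 agree on X4; apply X4→X3 and equate their X3 entries. Rows 2 and 3 agree on X5; apply X5→X3, X4 and equate their X3, X4 entries. Rows 1 and 2 agree on X1, X4; apply X1, X4→X2 and equate their X2 entries. Row 2 is now all distinguished symbols — the join is lossless.
Dependency preservation: the restricted closure of {X4} across the fragments never reaches {X3}, so X4 → X3 cannot be enforced without a join — not preserved.

lossless but not dependency-preserving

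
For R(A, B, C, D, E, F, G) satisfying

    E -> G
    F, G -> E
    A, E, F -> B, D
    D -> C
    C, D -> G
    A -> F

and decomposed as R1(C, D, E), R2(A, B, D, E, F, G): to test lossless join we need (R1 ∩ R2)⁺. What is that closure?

C, D, E, G

R1 ∩ R2 = {D, E}.
E → G applies, adding G
D → C applies, adding C
Closure: {C, D, E, G}.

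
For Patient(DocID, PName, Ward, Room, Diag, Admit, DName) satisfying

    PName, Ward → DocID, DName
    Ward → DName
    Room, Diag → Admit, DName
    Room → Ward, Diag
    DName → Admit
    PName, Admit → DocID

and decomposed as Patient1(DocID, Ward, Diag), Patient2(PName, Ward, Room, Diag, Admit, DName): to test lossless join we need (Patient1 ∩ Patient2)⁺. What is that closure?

Ward, Diag, Admit, DName

Patient1 ∩ Patient2 = {Ward, Diag}.
Ward → DName applies, adding DName
DName → Admit applies, adding Admit
Closure: {Ward, Diag, Admit, DName}.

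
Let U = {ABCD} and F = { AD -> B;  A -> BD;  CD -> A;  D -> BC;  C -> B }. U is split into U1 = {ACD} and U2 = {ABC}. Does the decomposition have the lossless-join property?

Common attributes: U1 ∩ U2 = {AC}.
Closure of {AC}: A → BD applies, adding BD. So (AC)⁺ = {ABCD}.
This closure contains every attribute of U1, so U1 ∩ U2 → U1. The join is lossless.

Yes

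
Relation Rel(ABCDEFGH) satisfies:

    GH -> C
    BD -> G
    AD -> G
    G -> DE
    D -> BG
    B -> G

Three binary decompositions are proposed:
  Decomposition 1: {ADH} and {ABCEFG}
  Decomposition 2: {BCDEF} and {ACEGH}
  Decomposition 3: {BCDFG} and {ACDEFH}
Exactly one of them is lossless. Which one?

Decomposition 1: common = {A}, closure = {A} → lossy.
Decomposition 2: common = {CE}, closure = {CE} → lossy.
Decomposition 3: common = {CDF}, closure = {BCDEFG} → lossless.

Decomposition 3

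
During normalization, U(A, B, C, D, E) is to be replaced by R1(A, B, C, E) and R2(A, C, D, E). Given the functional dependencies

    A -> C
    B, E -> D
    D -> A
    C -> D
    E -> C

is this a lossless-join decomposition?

Yes

Common attributes: R1 ∩ R2 = {A, C, E}.
Closure of {A, C, E}: C → D applies, adding D. So (A, C, E)⁺ = {A, C, D, E}.
This closure contains every attribute of R2, so R1 ∩ R2 → R2. The join is lossless.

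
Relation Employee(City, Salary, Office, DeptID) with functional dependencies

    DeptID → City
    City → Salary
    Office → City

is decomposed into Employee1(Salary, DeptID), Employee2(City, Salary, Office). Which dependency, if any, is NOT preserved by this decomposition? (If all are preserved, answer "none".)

DeptID → City

Check DeptID → City: no single fragment contains all of {City, DeptID}, and the restricted closure of {DeptID} across the fragments never reaches {City}.
City → Salary is preserved.
Office → City is preserved.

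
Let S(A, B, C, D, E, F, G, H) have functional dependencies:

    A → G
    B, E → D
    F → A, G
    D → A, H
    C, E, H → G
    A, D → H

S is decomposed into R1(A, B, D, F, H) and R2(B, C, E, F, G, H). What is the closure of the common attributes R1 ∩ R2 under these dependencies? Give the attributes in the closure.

A, B, F, G, H

R1 ∩ R2 = {B, F, H}.
F → A, G applies, adding A, G
Closure: {A, B, F, G, H}.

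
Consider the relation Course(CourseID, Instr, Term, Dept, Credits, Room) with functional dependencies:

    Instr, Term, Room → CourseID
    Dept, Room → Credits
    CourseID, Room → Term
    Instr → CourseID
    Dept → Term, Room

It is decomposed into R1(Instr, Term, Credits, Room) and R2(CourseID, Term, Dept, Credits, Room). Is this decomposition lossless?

No

Common attributes: R1 ∩ R2 = {Term, Credits, Room}.
No dependency enlarges {Term, Credits, Room}, so (Term, Credits, Room)⁺ = {Term, Credits, Room}.
The closure contains neither all of R1 = {Instr, Term, Credits, Room} nor all of R2 = {CourseID, Term, Dept, Credits, Room}, so the common attributes are not a superkey of either fragment. The join is lossy.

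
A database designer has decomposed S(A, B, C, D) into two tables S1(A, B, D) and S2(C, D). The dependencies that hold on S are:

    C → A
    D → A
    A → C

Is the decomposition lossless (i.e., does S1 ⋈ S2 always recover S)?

Yes

Common attributes: S1 ∩ S2 = {D}.
Closure of {D}: D → A applies, adding A; A → C applies, adding C. So (D)⁺ = {A, C, D}.
This closure contains every attribute of S2, so S1 ∩ S2 → S2. The join is lossless.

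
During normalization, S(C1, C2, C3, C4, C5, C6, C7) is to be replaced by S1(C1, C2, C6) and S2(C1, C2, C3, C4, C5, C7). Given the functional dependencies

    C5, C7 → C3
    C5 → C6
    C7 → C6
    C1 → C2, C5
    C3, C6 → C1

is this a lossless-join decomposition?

Common attributes: S1 ∩ S2 = {C1, C2}.
Closure of {C1, C2}: C1 → C2, C5 applies, adding C5; C5 → C6 applies, adding C6. So (C1, C2)⁺ = {C1, C2, C5, C6}.
This closure contains every attribute of S1, so S1 ∩ S2 → S1. The join is lossless.

Yes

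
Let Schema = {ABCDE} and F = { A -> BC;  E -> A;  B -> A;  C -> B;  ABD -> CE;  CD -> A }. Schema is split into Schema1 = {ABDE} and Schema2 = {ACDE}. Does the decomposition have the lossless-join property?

Common attributes: Schema1 ∩ Schema2 = {ADE}.
Closure of {ADE}: A → BC applies, adding BC. So (ADE)⁺ = {ABCDE}.
This closure contains every attribute of Schema1, so Schema1 ∩ Schema2 → Schema1. The join is lossless.

Yes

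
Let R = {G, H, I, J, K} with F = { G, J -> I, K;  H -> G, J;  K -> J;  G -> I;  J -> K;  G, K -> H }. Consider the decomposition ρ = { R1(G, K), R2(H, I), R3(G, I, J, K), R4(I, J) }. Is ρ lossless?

No

Chase test. Columns are G, H, I, J, K; row i has aⱼ where attribute j ∈ Ri, else bᵢⱼ.
Initial tableau (one row per fragment):
  row 1: a1 b12 b13 b14 a5
  row 2: b21 a2 a3 b24 b25
  row 3: a1 b32 a3 a4 a5
  row 4: b41 b42 a3 a4 b45
Rows 1 and 3 agree on K; apply K→J and equate their J entries.
Rows 1 and 3 agree on G; apply G→I and equate their I entries.
Rows 1 and 4 agree on J; apply J→K and equate their K entries.
Rows 1 and 3 agree on G, K; apply G, K→H and equate their H entries.
No row becomes fully distinguished — the join is lossy.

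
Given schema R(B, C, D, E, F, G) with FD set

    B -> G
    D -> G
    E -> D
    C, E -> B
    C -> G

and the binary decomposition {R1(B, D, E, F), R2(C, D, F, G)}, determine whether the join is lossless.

Common attributes: R1 ∩ R2 = {D, F}.
Closure of {D, F}: D → G applies, adding G. So (D, F)⁺ = {D, F, G}.
The closure contains neither all of R1 = {B, D, E, F} nor all of R2 = {C, D, F, G}, so the common attributes are not a superkey of either fragment. The join is lossy.

No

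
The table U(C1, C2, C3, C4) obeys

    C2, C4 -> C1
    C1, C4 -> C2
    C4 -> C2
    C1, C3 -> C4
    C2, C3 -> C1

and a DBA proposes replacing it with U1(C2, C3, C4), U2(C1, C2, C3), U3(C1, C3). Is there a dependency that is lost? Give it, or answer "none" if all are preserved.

C2, C4 -> C1

Check C2, C4 → C1: no single fragment contains all of {C1, C2, C4}, and the restricted closure of {C2, C4} across the fragments never reaches {C1}.
C1, C4 → C2 is preserved.
C4 → C2 is preserved.
C1, C3 → C4 is preserved.
C2, C3 → C1 is preserved.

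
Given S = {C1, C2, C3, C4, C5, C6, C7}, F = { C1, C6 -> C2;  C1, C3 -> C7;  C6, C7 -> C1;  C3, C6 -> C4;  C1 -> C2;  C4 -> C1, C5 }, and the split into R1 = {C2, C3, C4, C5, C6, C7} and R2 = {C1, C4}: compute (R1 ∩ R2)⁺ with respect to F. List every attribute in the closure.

C1, C2, C4, C5

R1 ∩ R2 = {C4}.
C4 → C1, C5 applies, adding C1, C5
C1 → C2 applies, adding C2
Closure: {C1, C2, C4, C5}.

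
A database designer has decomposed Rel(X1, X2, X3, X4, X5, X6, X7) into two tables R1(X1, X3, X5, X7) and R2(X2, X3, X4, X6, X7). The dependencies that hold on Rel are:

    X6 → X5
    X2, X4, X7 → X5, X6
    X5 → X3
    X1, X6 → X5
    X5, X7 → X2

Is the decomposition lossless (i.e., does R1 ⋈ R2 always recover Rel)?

Common attributes: R1 ∩ R2 = {X3, X7}.
No dependency enlarges {X3, X7}, so (X3, X7)⁺ = {X3, X7}.
The closure contains neither all of R1 = {X1, X3, X5, X7} nor all of R2 = {X2, X3, X4, X6, X7}, so the common attributes are not a superkey of either fragment. The join is lossy.

No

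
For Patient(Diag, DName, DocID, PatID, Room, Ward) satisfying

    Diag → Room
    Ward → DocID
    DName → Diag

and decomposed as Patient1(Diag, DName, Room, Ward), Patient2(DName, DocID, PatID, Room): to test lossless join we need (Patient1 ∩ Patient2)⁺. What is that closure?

Patient1 ∩ Patient2 = {DName, Room}.
DName → Diag applies, adding Diag
Closure: {Diag, DName, Room}.

Diag, DName, Room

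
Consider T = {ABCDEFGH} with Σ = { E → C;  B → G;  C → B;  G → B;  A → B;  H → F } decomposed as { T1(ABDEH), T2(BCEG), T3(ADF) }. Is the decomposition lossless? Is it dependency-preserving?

Lossless test (chase): Rows 1 and 2 agree on E; apply E→C and equate their C entries. Rows 1 and 2 agree on B; apply B→G and equate their G entries. Rows 1 and 3 agree on A; apply A→B and equate their B entries. Rows 1 and 3 agree on B; apply B→G and equate their G entries. No row becomes fully distinguished — the join is lossy.
Dependency preservation: the restricted closure of {H} across the fragments never reaches {F}, so H → F cannot be enforced without a join — not preserved.

lossy and not dependency-preserving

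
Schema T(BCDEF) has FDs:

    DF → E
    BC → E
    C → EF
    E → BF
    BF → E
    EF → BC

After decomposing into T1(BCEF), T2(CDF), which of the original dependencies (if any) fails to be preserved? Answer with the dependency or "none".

DF → E: restricted closure across fragments reaches E.
BC → E lies within T1.
C → EF lies within T1.
E → BF lies within T1.
BF → E lies within T1.
EF → BC lies within T1.
Every dependency is enforceable on the fragments, so the decomposition is dependency-preserving.

none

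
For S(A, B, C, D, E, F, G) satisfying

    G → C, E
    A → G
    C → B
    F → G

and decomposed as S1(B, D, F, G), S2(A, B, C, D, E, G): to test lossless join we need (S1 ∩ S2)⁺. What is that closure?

B, C, D, E, G

S1 ∩ S2 = {B, D, G}.
G → C, E applies, adding C, E
Closure: {B, C, D, E, G}.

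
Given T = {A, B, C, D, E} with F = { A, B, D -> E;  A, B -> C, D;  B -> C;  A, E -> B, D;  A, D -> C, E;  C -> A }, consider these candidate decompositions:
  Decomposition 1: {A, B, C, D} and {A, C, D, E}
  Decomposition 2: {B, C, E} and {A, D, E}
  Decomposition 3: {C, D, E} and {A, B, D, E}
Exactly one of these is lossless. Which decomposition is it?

Decomposition 1

Decomposition 1: common = {A, C, D}, closure = {A, B, C, D, E} → lossless.
Decomposition 2: common = {E}, closure = {E} → lossy.
Decomposition 3: common = {D, E}, closure = {D, E} → lossy.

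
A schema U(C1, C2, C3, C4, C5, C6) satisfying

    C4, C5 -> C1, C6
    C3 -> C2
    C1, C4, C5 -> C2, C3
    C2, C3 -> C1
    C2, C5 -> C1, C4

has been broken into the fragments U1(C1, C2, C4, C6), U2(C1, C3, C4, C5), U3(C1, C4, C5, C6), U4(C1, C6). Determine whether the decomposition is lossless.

Chase test. Columns are C1, C2, C3, C4, C5, C6; row i has aⱼ where attribute j ∈ Ui, else bᵢⱼ.
Initial tableau (one row per fragment):
  row 1: a1 a2 b13 a4 b15 a6
  row 2: a1 b22 a3 a4 a5 b26
  row 3: a1 b32 b33 a4 a5 a6
  row 4: a1 b42 b43 b44 b45 a6
Rows 2 and 3 agree on C4, C5; apply C4, C5→C1, C6 and equate their C1, C6 entries.
Rows 2 and 3 agree on C1, C4, C5; apply C1, C4, C5→C2, C3 and equate their C2, C3 entries.
No row becomes fully distinguished — the join is lossy.

No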